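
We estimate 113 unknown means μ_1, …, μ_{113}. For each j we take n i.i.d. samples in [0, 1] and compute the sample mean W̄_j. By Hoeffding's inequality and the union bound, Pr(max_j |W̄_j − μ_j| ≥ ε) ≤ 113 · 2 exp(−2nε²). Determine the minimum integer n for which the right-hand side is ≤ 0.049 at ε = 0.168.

150

Need 2·113·exp(−2nε²) ≤ 0.049, i.e. exp(−2nε²) ≤ 0.049/226.
So 2nε² ≥ ln(226/0.049) = 8.436470.
Hence n ≥ 8.436470/(2·0.168²) = 149.456.
The smallest integer n is 150.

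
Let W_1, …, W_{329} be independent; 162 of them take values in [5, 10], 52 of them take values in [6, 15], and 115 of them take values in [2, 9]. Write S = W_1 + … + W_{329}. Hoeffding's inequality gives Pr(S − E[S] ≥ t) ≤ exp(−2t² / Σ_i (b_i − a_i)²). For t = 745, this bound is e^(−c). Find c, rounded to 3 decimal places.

79.877

Σ(b_i − a_i)² = 162·5² + 52·9² + 115·7² = 13897.
c = 2t² / 13897 = 2·745² / 13897 = 79.8770.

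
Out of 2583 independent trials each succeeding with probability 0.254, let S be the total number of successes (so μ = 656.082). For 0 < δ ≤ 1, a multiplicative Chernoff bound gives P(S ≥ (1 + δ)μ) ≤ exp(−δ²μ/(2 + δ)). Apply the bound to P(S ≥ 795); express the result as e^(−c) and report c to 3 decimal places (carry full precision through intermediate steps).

Write 795 = (1 + δ)μ, so δ = 795/656.082 − 1 = 0.2117388…
Then the exponent is δ²μ/(2 + δ) = (795 − μ)² / (μ·(2 + δ)) = 13.299187.

13.299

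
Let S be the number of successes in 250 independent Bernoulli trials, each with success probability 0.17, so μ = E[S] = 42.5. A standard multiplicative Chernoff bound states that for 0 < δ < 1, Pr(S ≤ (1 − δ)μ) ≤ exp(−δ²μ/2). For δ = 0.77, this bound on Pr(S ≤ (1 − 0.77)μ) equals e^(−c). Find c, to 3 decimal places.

c = δ²μ/2 = 0.77²·42.5/2 = 12.5991.

12.599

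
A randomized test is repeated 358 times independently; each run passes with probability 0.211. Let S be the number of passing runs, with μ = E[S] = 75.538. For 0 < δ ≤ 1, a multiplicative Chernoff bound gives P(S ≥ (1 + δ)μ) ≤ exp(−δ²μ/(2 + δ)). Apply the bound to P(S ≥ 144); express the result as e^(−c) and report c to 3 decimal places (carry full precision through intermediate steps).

Write 144 = (1 + δ)μ, so δ = 144/75.538 − 1 = 0.9063253…
Then the exponent is δ²μ/(2 + δ) = (144 − μ)² / (μ·(2 + δ)) = 21.349586.

21.350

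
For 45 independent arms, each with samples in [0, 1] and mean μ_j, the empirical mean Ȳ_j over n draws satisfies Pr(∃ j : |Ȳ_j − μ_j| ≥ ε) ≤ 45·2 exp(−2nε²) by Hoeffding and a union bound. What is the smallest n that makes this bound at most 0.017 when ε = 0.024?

Need 2·45·exp(−2nε²) ≤ 0.017, i.e. exp(−2nε²) ≤ 0.017/90.
So 2nε² ≥ ln(90/0.017) = 8.574352.
Hence n ≥ 8.574352/(2·0.024²) = 7443.014.
The smallest integer n is 7444.

7444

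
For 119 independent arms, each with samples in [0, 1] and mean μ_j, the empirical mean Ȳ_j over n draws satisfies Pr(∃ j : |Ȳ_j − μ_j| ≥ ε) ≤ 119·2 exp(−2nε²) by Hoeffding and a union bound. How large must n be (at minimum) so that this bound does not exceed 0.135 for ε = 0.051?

Need 2·119·exp(−2nε²) ≤ 0.135, i.e. exp(−2nε²) ≤ 0.135/238.
So 2nε² ≥ ln(238/0.135) = 7.474751.
Hence n ≥ 7.474751/(2·0.051²) = 1436.899.
The smallest integer n is 1437.

1437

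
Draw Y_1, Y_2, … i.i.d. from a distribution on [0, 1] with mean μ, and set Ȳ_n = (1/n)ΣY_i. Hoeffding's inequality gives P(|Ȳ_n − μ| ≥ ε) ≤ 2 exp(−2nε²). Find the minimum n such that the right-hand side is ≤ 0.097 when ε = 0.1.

152

Require 2·exp(−2nε²) ≤ 0.097, i.e. 2nε² ≥ ln(2/0.097) = 3.026191.
So n ≥ 3.026191 / (2·0.1²) = 151.310.
The smallest integer n is 152.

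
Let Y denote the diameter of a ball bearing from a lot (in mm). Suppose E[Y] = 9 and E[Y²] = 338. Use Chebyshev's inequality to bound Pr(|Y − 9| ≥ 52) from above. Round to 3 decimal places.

Var(Y) = E[Y²] − (E[Y])² = 338 − 81 = 257.
Chebyshev's inequality: Pr(|Y − μ| ≥ t) ≤ Var(Y)/t² = 257/2704 = 0.0950.

0.095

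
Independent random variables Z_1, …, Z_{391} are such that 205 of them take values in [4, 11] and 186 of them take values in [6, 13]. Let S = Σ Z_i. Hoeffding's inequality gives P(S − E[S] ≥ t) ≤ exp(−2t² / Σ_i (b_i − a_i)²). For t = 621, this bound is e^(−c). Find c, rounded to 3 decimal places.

Σ(b_i − a_i)² = 205·7² + 186·7² = 19159.
c = 2t² / 19159 = 2·621² / 19159 = 40.2569.

40.257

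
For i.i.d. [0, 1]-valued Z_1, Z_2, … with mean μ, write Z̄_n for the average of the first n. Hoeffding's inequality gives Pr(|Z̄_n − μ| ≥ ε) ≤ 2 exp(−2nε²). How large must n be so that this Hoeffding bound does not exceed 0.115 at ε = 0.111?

Require 2·exp(−2nε²) ≤ 0.115, i.e. 2nε² ≥ ln(2/0.115) = 2.855970.
So n ≥ 2.855970 / (2·0.111²) = 115.898.
The smallest integer n is 116.

116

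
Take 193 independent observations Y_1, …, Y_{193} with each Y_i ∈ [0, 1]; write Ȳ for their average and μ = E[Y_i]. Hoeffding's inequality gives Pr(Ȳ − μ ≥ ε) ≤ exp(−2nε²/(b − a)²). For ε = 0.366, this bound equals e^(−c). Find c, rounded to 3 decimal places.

c = 2nε²/(b − a)² = 2·193·0.366² / 1² = 51.7070.

51.707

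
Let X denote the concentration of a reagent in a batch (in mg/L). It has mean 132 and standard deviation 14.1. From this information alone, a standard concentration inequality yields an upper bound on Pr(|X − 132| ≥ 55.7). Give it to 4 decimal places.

Mean and variance are known, so Chebyshev's inequality applies.
Chebyshev: Pr(|X − μ| ≥ t) ≤ Var(X)/t².
Var(X) = σ² = 14.1² = 198.81.
Bound = 198.81 / 3102.49 = 0.0641.

0.0641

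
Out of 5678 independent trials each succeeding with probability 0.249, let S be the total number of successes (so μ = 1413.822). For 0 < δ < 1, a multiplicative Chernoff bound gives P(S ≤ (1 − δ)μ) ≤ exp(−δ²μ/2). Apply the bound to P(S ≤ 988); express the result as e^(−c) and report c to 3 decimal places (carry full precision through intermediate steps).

64.126

Write 988 = (1 − δ)μ, so δ = 1 − 988/1413.822 = 0.301185…
Then the exponent is δ²μ/2 = (μ − 988)²/(2μ) = 64.125603.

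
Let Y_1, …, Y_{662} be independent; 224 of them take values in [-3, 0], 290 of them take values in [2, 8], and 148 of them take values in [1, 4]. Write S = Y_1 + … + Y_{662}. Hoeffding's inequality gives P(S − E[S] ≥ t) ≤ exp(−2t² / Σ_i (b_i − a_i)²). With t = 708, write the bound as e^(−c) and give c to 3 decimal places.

72.710

Σ(b_i − a_i)² = 224·3² + 290·6² + 148·3² = 13788.
c = 2t² / 13788 = 2·708² / 13788 = 72.7102.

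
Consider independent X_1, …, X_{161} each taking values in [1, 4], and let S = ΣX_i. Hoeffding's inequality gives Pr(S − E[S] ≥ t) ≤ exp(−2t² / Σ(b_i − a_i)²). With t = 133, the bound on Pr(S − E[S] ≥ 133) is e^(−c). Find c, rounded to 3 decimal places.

Σ(b_i − a_i)² = 161·(3)² = 1449.
c = 2t²/1449 = 2·133²/1449 = 24.4155.

24.415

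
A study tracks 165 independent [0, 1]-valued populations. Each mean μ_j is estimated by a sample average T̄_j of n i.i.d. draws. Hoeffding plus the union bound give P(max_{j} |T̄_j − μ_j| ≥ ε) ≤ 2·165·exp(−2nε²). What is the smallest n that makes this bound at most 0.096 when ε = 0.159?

Need 2·165·exp(−2nε²) ≤ 0.096, i.e. exp(−2nε²) ≤ 0.096/330.
So 2nε² ≥ ln(330/0.096) = 8.142500.
Hence n ≥ 8.142500/(2·0.159²) = 161.040.
The smallest integer n is 162.

162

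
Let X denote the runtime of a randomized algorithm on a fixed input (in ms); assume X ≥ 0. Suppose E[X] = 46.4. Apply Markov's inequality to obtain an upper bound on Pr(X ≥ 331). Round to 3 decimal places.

0.140

Markov's inequality: for a non-negative random variable, Pr(X ≥ a) ≤ E[X]/a.
Here E[X] = 46.4 and a = 331, so the bound is 46.4/331 = 0.1402.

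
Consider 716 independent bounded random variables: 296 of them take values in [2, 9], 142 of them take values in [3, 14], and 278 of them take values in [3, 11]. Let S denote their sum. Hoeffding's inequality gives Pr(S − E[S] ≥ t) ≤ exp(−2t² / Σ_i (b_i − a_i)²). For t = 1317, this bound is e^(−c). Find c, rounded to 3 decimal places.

70.112

Σ(b_i − a_i)² = 296·7² + 142·11² + 278·8² = 49478.
c = 2t² / 49478 = 2·1317² / 49478 = 70.1115.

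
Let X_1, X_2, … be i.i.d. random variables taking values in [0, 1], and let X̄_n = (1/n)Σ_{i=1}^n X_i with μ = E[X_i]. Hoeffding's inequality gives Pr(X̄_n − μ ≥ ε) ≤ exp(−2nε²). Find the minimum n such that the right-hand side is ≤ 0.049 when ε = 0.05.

604

Require exp(−2nε²) ≤ 0.049, i.e. 2nε² ≥ ln(1/0.049) = 3.015935.
So n ≥ 3.015935 / (2·0.05²) = 603.187.
The smallest integer n is 604.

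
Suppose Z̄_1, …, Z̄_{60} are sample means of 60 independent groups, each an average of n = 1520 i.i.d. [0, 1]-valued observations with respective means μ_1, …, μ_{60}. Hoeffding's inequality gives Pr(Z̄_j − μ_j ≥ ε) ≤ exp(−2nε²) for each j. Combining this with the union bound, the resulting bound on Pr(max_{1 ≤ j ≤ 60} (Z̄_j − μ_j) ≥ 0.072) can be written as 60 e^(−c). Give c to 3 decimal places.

15.759

Union bound over the 60 events: Pr(max_{1 ≤ j ≤ 60} (Z̄_j − μ_j) ≥ 0.072) ≤ 60·exp(−2nε²) = 60 exp(−2·1520·0.072²).
So c = 2·1520·0.072² = 15.7594.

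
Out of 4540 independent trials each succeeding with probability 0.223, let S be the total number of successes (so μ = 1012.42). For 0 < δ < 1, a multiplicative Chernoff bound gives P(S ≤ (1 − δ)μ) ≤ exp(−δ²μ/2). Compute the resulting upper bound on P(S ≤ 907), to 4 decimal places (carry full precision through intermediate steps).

0.0041

Write 907 = (1 − δ)μ, so δ = 1 − 907/1012.42 = 0.1041267…
Then the exponent is δ²μ/2 = (μ − 907)²/(2μ) = 5.488521.
Bound = exp(−5.488521) = 0.00413.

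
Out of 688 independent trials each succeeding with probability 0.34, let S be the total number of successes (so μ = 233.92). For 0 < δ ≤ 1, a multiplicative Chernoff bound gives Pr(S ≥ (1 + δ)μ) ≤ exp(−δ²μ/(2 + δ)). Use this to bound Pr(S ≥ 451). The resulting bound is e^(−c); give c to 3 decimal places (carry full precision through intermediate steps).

68.802

Write 451 = (1 + δ)μ, so δ = 451/233.92 − 1 = 0.9280096…
Then the exponent is δ²μ/(2 + δ) = (451 − μ)² / (μ·(2 + δ)) = 68.801796.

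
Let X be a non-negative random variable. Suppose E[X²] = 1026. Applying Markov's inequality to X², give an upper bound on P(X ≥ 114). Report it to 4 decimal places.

Since X ≥ 0, the event {X ≥ 114} is the same as {X² ≥ 12996}.
Markov's inequality applied to X² gives P(X² ≥ 12996) ≤ E[X²]/12996 = 1026/12996 = 0.0789.

0.0789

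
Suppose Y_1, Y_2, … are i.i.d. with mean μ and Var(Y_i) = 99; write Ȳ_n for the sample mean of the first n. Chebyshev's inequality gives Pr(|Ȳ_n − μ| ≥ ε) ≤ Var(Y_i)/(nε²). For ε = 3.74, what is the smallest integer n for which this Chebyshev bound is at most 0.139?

51

Require 99/(n·3.74²) ≤ 0.139, i.e. n ≥ 99/(0.139·3.74²) = 50.919.
The smallest integer n is 51.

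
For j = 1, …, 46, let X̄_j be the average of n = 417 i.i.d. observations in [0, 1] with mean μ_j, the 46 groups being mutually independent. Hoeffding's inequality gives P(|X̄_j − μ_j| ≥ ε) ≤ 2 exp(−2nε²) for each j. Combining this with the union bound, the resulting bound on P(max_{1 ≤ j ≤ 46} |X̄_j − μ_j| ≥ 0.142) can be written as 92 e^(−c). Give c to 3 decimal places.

16.817

Union bound over the 46 events: P(max_{1 ≤ j ≤ 46} |X̄_j − μ_j| ≥ 0.142) ≤ 46·2·exp(−2nε²) = 92 exp(−2·417·0.142²).
So c = 2·417·0.142² = 16.8168.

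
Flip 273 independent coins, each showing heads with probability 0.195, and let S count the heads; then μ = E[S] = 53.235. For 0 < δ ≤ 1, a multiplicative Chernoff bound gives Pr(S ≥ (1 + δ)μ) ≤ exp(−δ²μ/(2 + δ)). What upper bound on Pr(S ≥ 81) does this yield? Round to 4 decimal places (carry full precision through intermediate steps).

Write 81 = (1 + δ)μ, so δ = 81/53.235 − 1 = 0.5215554…
Then the exponent is δ²μ/(2 + δ) = (81 − μ)² / (μ·(2 + δ)) = 5.742878.
Bound = exp(−5.742878) = 0.00321.

0.0032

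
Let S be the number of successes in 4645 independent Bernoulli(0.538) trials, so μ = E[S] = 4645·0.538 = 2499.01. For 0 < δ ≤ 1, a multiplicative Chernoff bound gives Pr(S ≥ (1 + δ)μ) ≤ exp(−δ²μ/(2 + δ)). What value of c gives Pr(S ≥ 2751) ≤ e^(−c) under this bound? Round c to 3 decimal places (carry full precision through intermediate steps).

12.095

Write 2751 = (1 + δ)μ, so δ = 2751/2499.01 − 1 = 0.1008359…
Then the exponent is δ²μ/(2 + δ) = (2751 − μ)² / (μ·(2 + δ)) = 12.095017.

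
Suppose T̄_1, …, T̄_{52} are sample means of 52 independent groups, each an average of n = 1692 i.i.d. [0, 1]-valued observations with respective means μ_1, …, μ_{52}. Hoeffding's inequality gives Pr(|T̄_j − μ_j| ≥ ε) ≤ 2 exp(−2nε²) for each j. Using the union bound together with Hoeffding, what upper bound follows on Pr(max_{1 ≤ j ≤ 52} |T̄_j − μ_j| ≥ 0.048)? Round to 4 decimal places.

Per-experiment Hoeffding bound: 2·exp(−2·1692·0.048²) = 2·exp(−7.79674) = 0.00082215.
Union bound over 52 events: 52·0.00082215 = 0.04275.

0.0428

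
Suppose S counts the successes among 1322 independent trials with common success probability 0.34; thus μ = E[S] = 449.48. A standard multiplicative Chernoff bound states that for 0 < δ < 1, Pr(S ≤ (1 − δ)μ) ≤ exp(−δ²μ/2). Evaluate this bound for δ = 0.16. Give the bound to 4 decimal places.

Exponent = δ²μ/2 = 0.16²·449.48/2 = 5.7533.
Bound = exp(−5.7533) = 0.00317.

0.0032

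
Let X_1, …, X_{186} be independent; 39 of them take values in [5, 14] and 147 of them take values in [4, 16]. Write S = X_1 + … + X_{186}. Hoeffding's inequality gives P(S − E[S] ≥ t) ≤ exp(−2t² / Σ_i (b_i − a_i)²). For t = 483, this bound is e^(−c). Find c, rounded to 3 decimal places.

19.179

Σ(b_i − a_i)² = 39·9² + 147·12² = 24327.
c = 2t² / 24327 = 2·483² / 24327 = 19.1794.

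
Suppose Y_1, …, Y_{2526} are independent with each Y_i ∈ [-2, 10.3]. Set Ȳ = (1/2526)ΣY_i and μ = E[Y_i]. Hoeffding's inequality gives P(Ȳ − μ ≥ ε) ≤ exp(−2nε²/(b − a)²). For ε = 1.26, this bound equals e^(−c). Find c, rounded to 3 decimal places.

53.014

c = 2nε²/(b − a)² = 2·2526·1.26² / 12.3² = 53.0144.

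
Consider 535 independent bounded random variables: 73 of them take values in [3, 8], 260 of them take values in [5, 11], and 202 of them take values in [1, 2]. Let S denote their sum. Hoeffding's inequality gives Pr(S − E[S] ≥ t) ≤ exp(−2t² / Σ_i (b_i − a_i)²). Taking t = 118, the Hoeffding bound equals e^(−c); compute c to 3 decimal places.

2.446

Σ(b_i − a_i)² = 73·5² + 260·6² + 202·1² = 11387.
c = 2t² / 11387 = 2·118² / 11387 = 2.4456.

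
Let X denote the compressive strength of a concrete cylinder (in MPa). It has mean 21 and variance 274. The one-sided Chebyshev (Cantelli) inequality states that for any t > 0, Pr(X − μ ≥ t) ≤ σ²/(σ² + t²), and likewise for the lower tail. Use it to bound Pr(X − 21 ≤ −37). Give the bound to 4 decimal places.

0.1668

Here σ² = 274 and t = 37, so σ² + t² = 1643.
Cantelli's bound: 274/1643 = 0.1668.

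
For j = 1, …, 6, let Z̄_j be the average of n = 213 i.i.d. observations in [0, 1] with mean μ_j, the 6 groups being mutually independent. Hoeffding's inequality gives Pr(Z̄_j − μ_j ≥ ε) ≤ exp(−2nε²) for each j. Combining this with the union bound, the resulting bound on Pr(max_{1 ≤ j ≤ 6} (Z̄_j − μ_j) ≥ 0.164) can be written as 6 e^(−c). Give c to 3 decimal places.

Union bound over the 6 events: Pr(max_{1 ≤ j ≤ 6} (Z̄_j − μ_j) ≥ 0.164) ≤ 6·exp(−2nε²) = 6 exp(−2·213·0.164²).
So c = 2·213·0.164² = 11.4577.

11.458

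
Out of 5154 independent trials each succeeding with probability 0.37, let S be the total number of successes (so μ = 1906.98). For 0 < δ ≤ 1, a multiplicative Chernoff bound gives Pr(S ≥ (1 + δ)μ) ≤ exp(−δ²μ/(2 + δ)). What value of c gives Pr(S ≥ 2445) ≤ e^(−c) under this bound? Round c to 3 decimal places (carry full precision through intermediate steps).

66.514

Write 2445 = (1 + δ)μ, so δ = 2445/1906.98 − 1 = 0.282132…
Then the exponent is δ²μ/(2 + δ) = (2445 − μ)² / (μ·(2 + δ)) = 66.513523.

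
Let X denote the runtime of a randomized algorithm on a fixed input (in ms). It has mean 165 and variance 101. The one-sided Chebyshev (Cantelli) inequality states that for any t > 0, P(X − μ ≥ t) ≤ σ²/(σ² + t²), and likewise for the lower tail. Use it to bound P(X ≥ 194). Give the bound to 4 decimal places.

Here σ² = 101 and t = 29, so σ² + t² = 942.
Cantelli's bound: 101/942 = 0.1072.

0.1072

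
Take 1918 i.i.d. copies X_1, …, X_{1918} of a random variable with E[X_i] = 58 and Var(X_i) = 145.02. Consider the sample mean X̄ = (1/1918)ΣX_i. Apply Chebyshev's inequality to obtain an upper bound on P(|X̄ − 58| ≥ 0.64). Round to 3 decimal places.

0.185

Var(X̄) = Var(X_i)/n = 145.02/1918 = 0.07561.
Chebyshev: P(|X̄ − 58| ≥ 0.64) ≤ Var(X̄)/(0.64)² = 145.02/(1918·0.64²) = 0.1846.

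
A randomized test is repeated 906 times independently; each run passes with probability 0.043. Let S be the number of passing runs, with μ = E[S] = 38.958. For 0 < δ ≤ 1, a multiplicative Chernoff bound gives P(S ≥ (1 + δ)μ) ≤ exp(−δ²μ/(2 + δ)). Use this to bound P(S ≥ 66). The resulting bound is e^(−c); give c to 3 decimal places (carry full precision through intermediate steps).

Write 66 = (1 + δ)μ, so δ = 66/38.958 − 1 = 0.6941321…
Then the exponent is δ²μ/(2 + δ) = (66 − μ)² / (μ·(2 + δ)) = 6.967261.

6.967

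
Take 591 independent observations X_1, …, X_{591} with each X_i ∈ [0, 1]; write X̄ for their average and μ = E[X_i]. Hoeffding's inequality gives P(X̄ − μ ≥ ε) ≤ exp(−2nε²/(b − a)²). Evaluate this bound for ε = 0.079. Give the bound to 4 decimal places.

Exponent: 2nε²/(b − a)² = 2·591·0.079² / 1² = 7.37686.
Bound = exp(−7.37686) = 0.00063.

0.0006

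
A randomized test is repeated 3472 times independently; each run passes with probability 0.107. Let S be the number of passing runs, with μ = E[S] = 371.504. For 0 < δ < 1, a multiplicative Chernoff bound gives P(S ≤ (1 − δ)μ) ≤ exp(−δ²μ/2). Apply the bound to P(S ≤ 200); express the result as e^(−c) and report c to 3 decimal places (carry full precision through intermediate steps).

Write 200 = (1 − δ)μ, so δ = 1 − 200/371.504 = 0.4616478…
Then the exponent is δ²μ/2 = (μ − 200)²/(2μ) = 39.587221.

39.587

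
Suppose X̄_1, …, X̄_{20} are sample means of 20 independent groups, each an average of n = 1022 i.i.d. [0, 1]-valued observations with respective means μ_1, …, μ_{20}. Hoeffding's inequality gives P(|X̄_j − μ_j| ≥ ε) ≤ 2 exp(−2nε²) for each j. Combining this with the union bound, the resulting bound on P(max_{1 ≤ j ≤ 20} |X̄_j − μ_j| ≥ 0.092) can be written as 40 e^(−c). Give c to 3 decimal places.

17.300

Union bound over the 20 events: P(max_{1 ≤ j ≤ 20} |X̄_j − μ_j| ≥ 0.092) ≤ 20·2·exp(−2nε²) = 40 exp(−2·1022·0.092²).
So c = 2·1022·0.092² = 17.3004.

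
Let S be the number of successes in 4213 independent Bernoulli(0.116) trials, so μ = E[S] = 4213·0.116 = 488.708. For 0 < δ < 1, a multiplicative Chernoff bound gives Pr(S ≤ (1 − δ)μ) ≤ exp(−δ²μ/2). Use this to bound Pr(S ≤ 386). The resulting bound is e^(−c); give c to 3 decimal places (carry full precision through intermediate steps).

Write 386 = (1 − δ)μ, so δ = 1 − 386/488.708 = 0.2101623…
Then the exponent is δ²μ/2 = (μ − 386)²/(2μ) = 10.792675.

10.793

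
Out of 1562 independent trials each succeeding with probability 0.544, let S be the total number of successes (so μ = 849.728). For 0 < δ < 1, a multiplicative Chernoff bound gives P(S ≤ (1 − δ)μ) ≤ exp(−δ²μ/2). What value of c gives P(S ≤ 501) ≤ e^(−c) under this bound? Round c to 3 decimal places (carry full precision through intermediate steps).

Write 501 = (1 − δ)μ, so δ = 1 − 501/849.728 = 0.4103996…
Then the exponent is δ²μ/2 = (μ − 501)²/(2μ) = 71.558909.

71.559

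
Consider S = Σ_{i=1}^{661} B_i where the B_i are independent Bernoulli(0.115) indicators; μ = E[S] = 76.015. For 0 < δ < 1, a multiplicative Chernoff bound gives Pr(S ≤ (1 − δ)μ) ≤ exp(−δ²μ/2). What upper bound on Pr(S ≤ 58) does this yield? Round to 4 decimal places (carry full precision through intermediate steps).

0.1183

Write 58 = (1 − δ)μ, so δ = 1 − 58/76.015 = 0.2369927…
Then the exponent is δ²μ/2 = (μ − 58)²/(2μ) = 2.134712.
Bound = exp(−2.134712) = 0.11828.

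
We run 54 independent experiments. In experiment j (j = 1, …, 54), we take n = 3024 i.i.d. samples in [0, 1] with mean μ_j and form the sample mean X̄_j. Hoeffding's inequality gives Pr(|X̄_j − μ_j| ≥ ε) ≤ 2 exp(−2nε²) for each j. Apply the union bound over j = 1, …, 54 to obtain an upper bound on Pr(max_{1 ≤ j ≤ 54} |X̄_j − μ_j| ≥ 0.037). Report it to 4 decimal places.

0.0274

Per-experiment Hoeffding bound: 2·exp(−2·3024·0.037²) = 2·exp(−8.27971) = 0.00050722.
Union bound over 54 events: 54·0.00050722 = 0.02739.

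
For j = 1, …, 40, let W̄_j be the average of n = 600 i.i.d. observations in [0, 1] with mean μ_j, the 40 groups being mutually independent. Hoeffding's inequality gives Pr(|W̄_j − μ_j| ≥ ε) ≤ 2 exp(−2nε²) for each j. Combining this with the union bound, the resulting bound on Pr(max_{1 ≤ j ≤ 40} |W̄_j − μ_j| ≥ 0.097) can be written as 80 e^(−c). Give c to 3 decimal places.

Union bound over the 40 events: Pr(max_{1 ≤ j ≤ 40} |W̄_j − μ_j| ≥ 0.097) ≤ 40·2·exp(−2nε²) = 80 exp(−2·600·0.097²).
So c = 2·600·0.097² = 11.2908.

11.291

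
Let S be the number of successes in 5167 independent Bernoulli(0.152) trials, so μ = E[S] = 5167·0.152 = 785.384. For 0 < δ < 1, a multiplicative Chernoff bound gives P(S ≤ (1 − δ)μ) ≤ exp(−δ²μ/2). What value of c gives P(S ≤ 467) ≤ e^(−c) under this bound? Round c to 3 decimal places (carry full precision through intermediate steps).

Write 467 = (1 − δ)μ, so δ = 1 − 467/785.384 = 0.4053864…
Then the exponent is δ²μ/2 = (μ − 467)²/(2μ) = 64.534273.

64.534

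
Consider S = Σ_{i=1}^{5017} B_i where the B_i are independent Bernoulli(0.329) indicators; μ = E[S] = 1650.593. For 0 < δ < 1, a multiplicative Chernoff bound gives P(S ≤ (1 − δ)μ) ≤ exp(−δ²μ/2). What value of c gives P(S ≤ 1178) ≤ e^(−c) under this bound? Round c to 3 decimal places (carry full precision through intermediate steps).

Write 1178 = (1 − δ)μ, so δ = 1 − 1178/1650.593 = 0.2863171…
Then the exponent is δ²μ/2 = (μ − 1178)²/(2μ) = 67.655728.

67.656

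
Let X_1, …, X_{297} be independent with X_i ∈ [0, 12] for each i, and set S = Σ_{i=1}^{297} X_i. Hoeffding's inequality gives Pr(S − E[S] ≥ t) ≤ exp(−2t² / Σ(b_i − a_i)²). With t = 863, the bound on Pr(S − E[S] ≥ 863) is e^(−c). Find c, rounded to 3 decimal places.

34.828

Σ(b_i − a_i)² = 297·(12)² = 42768.
c = 2t²/42768 = 2·863²/42768 = 34.8283.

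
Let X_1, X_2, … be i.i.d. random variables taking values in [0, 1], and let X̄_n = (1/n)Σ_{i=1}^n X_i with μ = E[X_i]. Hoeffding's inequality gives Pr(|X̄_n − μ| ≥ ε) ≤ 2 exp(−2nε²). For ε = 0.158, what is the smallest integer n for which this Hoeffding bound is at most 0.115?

58

Require 2·exp(−2nε²) ≤ 0.115, i.e. 2nε² ≥ ln(2/0.115) = 2.855970.
So n ≥ 2.855970 / (2·0.158²) = 57.202.
The smallest integer n is 58.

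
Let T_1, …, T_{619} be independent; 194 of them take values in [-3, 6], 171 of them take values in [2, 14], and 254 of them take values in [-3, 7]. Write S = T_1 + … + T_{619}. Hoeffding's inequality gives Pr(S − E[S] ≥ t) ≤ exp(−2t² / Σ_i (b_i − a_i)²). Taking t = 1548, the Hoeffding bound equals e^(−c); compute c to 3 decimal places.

72.905

Σ(b_i − a_i)² = 194·9² + 171·12² + 254·10² = 65738.
c = 2t² / 65738 = 2·1548² / 65738 = 72.9047.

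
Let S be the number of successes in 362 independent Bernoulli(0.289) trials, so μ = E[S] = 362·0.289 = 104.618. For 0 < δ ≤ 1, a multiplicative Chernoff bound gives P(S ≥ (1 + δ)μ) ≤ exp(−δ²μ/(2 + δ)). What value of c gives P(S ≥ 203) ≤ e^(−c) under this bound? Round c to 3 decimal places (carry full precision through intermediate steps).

31.464

Write 203 = (1 + δ)μ, so δ = 203/104.618 − 1 = 0.9403927…
Then the exponent is δ²μ/(2 + δ) = (203 − μ)² / (μ·(2 + δ)) = 31.464407.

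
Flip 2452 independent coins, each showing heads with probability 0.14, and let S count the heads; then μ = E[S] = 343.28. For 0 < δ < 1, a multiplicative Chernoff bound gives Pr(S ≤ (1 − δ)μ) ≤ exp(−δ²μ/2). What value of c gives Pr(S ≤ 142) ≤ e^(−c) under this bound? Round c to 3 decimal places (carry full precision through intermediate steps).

59.010

Write 142 = (1 − δ)μ, so δ = 1 − 142/343.28 = 0.5863435…
Then the exponent is δ²μ/2 = (μ − 142)²/(2μ) = 59.009611.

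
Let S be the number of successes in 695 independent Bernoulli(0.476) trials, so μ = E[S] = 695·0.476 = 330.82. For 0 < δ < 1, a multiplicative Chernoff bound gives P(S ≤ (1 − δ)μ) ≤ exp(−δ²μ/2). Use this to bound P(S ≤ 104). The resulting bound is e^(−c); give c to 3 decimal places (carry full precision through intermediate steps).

77.757

Write 104 = (1 − δ)μ, so δ = 1 − 104/330.82 = 0.6856296…
Then the exponent is δ²μ/2 = (μ − 104)²/(2μ) = 77.757258.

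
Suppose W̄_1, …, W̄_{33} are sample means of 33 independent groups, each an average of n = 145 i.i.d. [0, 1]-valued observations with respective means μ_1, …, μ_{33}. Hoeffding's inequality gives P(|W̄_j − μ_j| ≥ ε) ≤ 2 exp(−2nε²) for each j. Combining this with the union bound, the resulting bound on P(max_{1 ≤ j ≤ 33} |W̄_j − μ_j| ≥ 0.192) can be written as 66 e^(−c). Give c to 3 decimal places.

Union bound over the 33 events: P(max_{1 ≤ j ≤ 33} |W̄_j − μ_j| ≥ 0.192) ≤ 33·2·exp(−2nε²) = 66 exp(−2·145·0.192²).
So c = 2·145·0.192² = 10.6906.

10.691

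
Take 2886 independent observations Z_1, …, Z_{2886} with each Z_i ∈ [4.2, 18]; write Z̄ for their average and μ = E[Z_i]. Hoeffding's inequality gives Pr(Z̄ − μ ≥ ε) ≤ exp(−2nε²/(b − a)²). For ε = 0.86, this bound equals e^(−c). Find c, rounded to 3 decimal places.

c = 2nε²/(b − a)² = 2·2886·0.86² / 13.8² = 22.4164.

22.416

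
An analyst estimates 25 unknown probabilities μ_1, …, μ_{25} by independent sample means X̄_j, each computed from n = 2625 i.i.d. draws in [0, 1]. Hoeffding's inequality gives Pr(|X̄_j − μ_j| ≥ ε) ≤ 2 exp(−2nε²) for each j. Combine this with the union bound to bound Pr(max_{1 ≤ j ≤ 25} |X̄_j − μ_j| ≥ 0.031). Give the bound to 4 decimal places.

0.3220

Per-experiment Hoeffding bound: 2·exp(−2·2625·0.031²) = 2·exp(−5.04525) = 0.01288.
Union bound over 25 events: 25·0.01288 = 0.32199.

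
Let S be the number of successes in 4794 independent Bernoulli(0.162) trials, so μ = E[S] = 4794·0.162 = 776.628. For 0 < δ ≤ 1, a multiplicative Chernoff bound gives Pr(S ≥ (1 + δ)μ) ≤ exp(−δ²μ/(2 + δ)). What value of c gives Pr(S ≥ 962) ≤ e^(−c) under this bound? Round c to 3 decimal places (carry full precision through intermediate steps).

19.764

Write 962 = (1 + δ)μ, so δ = 962/776.628 − 1 = 0.2386883…
Then the exponent is δ²μ/(2 + δ) = (962 − μ)² / (μ·(2 + δ)) = 19.764307.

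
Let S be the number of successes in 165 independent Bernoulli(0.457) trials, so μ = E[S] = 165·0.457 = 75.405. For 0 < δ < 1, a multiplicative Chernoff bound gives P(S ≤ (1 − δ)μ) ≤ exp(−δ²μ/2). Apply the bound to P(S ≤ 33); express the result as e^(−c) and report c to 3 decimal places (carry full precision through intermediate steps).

11.924

Write 33 = (1 − δ)μ, so δ = 1 − 33/75.405 = 0.5623632…
Then the exponent is δ²μ/2 = (μ − 33)²/(2μ) = 11.923507.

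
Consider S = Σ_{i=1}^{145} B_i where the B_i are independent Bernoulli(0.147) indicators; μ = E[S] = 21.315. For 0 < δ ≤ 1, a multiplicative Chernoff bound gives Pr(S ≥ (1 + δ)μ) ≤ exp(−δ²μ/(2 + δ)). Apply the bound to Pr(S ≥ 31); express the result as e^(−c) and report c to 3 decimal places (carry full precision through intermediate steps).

Write 31 = (1 + δ)μ, so δ = 31/21.315 − 1 = 0.4543749…
Then the exponent is δ²μ/(2 + δ) = (31 − μ)² / (μ·(2 + δ)) = 1.792970.

1.793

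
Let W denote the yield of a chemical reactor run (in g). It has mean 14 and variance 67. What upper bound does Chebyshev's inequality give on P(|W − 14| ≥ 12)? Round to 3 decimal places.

Chebyshev: P(|W − μ| ≥ t) ≤ Var(W)/t².
Bound = 67 / 144 = 0.4653.

0.465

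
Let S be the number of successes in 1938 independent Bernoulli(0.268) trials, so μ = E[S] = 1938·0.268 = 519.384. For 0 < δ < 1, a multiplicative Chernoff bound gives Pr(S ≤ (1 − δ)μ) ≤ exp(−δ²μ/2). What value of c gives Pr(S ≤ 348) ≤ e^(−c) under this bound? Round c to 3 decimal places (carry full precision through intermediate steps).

Write 348 = (1 − δ)μ, so δ = 1 − 348/519.384 = 0.3299755…
Then the exponent is δ²μ/2 = (μ − 348)²/(2μ) = 28.276261.

28.276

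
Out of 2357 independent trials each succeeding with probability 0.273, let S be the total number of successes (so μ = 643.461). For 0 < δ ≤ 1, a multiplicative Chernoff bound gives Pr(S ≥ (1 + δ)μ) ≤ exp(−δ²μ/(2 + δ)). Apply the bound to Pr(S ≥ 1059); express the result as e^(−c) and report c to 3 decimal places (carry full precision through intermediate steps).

Write 1059 = (1 + δ)μ, so δ = 1059/643.461 − 1 = 0.6457874…
Then the exponent is δ²μ/(2 + δ) = (1059 − μ)² / (μ·(2 + δ)) = 101.425325.

101.425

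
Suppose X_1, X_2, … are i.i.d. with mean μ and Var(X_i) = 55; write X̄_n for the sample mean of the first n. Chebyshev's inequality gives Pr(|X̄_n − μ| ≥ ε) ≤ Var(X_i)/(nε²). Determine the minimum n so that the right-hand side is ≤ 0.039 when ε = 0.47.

6385

Require 55/(n·0.47²) ≤ 0.039, i.e. n ≥ 55/(0.039·0.47²) = 6384.139.
The smallest integer n is 6385.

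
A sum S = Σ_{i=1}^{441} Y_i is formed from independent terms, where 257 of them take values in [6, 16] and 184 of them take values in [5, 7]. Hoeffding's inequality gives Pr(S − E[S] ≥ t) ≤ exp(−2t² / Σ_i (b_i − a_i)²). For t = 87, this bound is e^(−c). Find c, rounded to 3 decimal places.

Σ(b_i − a_i)² = 257·10² + 184·2² = 26436.
c = 2t² / 26436 = 2·87² / 26436 = 0.5726.

0.573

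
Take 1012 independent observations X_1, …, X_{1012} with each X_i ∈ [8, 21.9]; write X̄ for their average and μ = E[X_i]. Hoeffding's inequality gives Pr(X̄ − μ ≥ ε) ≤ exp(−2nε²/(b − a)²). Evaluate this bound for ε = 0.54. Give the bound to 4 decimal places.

Exponent: 2nε²/(b − a)² = 2·1012·0.54² / 13.9² = 3.05470.
Bound = exp(−3.05470) = 0.04714.

0.0471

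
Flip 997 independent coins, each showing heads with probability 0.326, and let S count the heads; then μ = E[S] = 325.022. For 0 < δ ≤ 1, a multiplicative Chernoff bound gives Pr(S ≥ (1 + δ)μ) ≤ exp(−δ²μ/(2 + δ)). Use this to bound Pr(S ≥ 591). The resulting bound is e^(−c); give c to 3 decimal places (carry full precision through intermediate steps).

77.230

Write 591 = (1 + δ)μ, so δ = 591/325.022 − 1 = 0.8183385…
Then the exponent is δ²μ/(2 + δ) = (591 − μ)² / (μ·(2 + δ)) = 77.229910.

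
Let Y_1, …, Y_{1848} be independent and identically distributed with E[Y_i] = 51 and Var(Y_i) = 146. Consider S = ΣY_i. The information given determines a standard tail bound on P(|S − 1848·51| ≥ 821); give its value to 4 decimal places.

With mean and variance of each term known, Chebyshev's inequality bounds the deviation of the sum (or sample mean).
Var(S) = n·Var(Y_i) = 1848·146 = 269808.
Chebyshev: P(|S − 1848·51| ≥ 821) ≤ Var(S)/821² = 269808/674041 = 0.4003.

0.4003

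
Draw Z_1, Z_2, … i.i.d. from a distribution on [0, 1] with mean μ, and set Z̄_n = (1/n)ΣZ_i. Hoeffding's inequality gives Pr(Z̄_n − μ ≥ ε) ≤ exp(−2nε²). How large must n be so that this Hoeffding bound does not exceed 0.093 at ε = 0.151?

Require exp(−2nε²) ≤ 0.093, i.e. 2nε² ≥ ln(1/0.093) = 2.375156.
So n ≥ 2.375156 / (2·0.151²) = 52.084.
The smallest integer n is 53.

53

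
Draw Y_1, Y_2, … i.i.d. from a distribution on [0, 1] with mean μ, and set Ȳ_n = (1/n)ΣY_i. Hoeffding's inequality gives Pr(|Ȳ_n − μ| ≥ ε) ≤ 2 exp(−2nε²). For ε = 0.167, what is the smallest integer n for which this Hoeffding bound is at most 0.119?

51

Require 2·exp(−2nε²) ≤ 0.119, i.e. 2nε² ≥ ln(2/0.119) = 2.821779.
So n ≥ 2.821779 / (2·0.167²) = 50.589.
The smallest integer n is 51.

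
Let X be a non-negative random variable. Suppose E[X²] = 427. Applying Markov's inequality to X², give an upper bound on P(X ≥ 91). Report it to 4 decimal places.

0.0516

Since X ≥ 0, the event {X ≥ 91} is the same as {X² ≥ 8281}.
Markov's inequality applied to X² gives P(X² ≥ 8281) ≤ E[X²]/8281 = 427/8281 = 0.0516.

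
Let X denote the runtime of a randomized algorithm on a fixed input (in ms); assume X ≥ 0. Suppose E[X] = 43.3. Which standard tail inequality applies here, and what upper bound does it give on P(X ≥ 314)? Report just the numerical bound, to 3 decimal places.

0.138

Only the mean of a non-negative variable is known, so Markov's inequality is the applicable tail bound.
Markov's inequality: for a non-negative random variable, P(X ≥ a) ≤ E[X]/a.
Here E[X] = 43.3 and a = 314, so the bound is 43.3/314 = 0.1379.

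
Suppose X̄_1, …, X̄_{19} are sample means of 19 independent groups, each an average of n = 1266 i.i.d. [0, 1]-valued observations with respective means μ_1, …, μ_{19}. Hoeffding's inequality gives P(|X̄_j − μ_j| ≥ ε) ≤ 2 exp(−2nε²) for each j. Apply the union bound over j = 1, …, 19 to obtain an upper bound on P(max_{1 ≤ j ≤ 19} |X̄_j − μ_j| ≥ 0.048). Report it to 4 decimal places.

Per-experiment Hoeffding bound: 2·exp(−2·1266·0.048²) = 2·exp(−5.83373) = 0.0058543.
Union bound over 19 events: 19·0.0058543 = 0.11123.

0.1112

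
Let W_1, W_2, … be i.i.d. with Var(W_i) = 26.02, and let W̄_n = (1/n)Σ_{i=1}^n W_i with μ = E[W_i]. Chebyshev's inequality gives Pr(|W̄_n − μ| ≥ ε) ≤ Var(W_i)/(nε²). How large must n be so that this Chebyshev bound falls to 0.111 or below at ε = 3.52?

Require 26.02/(n·3.52²) ≤ 0.111, i.e. n ≥ 26.02/(0.111·3.52²) = 18.919.
The smallest integer n is 19.

19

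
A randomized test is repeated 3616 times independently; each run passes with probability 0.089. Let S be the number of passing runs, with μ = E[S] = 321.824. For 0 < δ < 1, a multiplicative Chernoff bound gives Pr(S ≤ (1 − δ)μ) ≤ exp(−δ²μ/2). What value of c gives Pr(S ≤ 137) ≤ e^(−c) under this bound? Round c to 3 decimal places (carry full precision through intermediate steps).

Write 137 = (1 − δ)μ, so δ = 1 − 137/321.824 = 0.5743015…
Then the exponent is δ²μ/2 = (μ − 137)²/(2μ) = 53.072349.

53.072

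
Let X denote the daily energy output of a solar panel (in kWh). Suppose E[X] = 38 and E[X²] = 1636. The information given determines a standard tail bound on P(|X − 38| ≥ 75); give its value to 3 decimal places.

The first two moments determine the variance, so Chebyshev's inequality is the sharpest standard bound available.
Var(X) = E[X²] − (E[X])² = 1636 − 1444 = 192.
Chebyshev's inequality: P(|X − μ| ≥ t) ≤ Var(X)/t² = 192/5625 = 0.0341.

0.034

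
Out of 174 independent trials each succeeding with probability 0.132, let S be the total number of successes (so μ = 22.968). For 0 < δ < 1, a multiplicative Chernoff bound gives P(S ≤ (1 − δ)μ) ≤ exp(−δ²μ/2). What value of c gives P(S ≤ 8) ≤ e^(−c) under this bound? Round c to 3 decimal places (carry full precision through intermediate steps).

Write 8 = (1 − δ)μ, so δ = 1 − 8/22.968 = 0.6516893…
Then the exponent is δ²μ/2 = (μ − 8)²/(2μ) = 4.877243.

4.877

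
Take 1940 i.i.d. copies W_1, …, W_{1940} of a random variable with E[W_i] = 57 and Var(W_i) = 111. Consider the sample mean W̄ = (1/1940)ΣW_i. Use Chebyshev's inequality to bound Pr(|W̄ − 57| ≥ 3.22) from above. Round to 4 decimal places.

Var(W̄) = Var(W_i)/n = 111/1940 = 0.057216.
Chebyshev: Pr(|W̄ − 57| ≥ 3.22) ≤ Var(W̄)/(3.22)² = 111/(1940·3.22²) = 0.0055.

0.0055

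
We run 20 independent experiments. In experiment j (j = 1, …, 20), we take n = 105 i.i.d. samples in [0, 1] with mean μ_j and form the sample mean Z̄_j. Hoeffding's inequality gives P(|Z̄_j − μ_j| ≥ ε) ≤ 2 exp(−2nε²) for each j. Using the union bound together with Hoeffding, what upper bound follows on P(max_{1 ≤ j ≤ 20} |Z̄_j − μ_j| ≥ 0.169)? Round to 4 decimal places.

Per-experiment Hoeffding bound: 2·exp(−2·105·0.169²) = 2·exp(−5.99781) = 0.0049684.
Union bound over 20 events: 20·0.0049684 = 0.09937.

0.0994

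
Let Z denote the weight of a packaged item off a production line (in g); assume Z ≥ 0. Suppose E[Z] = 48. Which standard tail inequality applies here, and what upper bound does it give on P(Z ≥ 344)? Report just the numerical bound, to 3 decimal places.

Only the mean of a non-negative variable is known, so Markov's inequality is the applicable tail bound.
Markov's inequality: for a non-negative random variable, P(Z ≥ a) ≤ E[Z]/a.
Here E[Z] = 48 and a = 344, so the bound is 48/344 = 0.1395.

0.140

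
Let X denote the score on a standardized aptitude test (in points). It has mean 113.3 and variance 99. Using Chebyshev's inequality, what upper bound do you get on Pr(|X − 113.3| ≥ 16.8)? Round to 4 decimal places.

0.3508

Chebyshev: Pr(|X − μ| ≥ t) ≤ Var(X)/t².
Bound = 99 / 282.24 = 0.3508.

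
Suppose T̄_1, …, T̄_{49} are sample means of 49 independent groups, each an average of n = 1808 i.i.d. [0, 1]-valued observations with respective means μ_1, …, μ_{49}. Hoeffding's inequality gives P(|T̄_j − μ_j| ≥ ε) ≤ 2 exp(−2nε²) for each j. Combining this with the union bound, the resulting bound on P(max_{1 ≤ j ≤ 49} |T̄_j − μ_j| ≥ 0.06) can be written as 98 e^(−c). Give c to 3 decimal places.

13.018

Union bound over the 49 events: P(max_{1 ≤ j ≤ 49} |T̄_j − μ_j| ≥ 0.06) ≤ 49·2·exp(−2nε²) = 98 exp(−2·1808·0.06²).
So c = 2·1808·0.06² = 13.0176.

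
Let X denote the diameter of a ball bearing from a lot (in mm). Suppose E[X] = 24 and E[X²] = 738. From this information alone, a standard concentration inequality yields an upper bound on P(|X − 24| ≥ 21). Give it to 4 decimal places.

The first two moments determine the variance, so Chebyshev's inequality is the sharpest standard bound available.
Var(X) = E[X²] − (E[X])² = 738 − 576 = 162.
Chebyshev's inequality: P(|X − μ| ≥ t) ≤ Var(X)/t² = 162/441 = 0.3673.

0.3673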